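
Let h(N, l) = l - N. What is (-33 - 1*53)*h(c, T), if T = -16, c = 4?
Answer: 1720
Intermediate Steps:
(-33 - 1*53)*h(c, T) = (-33 - 1*53)*(-16 - 1*4) = (-33 - 53)*(-16 - 4) = -86*(-20) = 1720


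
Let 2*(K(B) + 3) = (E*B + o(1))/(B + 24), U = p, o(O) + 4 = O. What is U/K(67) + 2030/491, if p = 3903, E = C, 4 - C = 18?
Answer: -345761276/730117 ≈ -473.57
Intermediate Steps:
C = -14 (C = 4 - 1*18 = 4 - 18 = -14)
E = -14
o(O) = -4 + O
U = 3903
K(B) = -3 + (-3 - 14*B)/(2*(24 + B)) (K(B) = -3 + ((-14*B + (-4 + 1))/(B + 24))/2 = -3 + ((-14*B - 3)/(24 + B))/2 = -3 + ((-3 - 14*B)/(24 + B))/2 = -3 + (-3 - 14*B)/(2*(24 + B)))
U/K(67) + 2030/491 = 3903/(((-147 - 20*67)/(2*(24 + 67)))) + 2030/491 = 3903/(((½)*(-147 - 1340)/91)) + 2030*(1/491) = 3903/(((½)*(1/91)*(-1487))) + 2030/491 = 3903/(-1487/182) + 2030/491 = 3903*(-182/1487) + 2030/491 = -710346/1487 + 2030/491 = -345761276/730117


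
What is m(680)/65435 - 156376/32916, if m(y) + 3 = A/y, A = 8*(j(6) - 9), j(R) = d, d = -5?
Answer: -217442064251/45769492275 ≈ -4.7508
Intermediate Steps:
j(R) = -5
A = -112 (A = 8*(-5 - 9) = 8*(-14) = -112)
m(y) = -3 - 112/y
m(680)/65435 - 156376/32916 = (-3 - 112/680)/65435 - 156376/32916 = (-3 - 112*1/680)*(1/65435) - 156376*1/32916 = (-3 - 14/85)*(1/65435) - 39094/8229 = -269/85*1/65435 - 39094/8229 = -269/5561975 - 39094/8229 = -217442064251/45769492275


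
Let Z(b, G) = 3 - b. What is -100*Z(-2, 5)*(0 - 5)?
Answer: 2500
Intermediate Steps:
-100*Z(-2, 5)*(0 - 5) = -100*(3 - 1*(-2))*(0 - 5) = -100*(3 + 2)*(-5) = -500*(-5) = -100*(-25) = 2500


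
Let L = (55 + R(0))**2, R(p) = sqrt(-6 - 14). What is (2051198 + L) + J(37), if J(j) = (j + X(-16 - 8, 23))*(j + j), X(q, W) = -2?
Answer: 2056793 + 220*I*sqrt(5) ≈ 2.0568e+6 + 491.94*I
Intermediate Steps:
R(p) = 2*I*sqrt(5) (R(p) = sqrt(-20) = 2*I*sqrt(5))
J(j) = 2*j*(-2 + j) (J(j) = (j - 2)*(j + j) = (-2 + j)*(2*j) = 2*j*(-2 + j))
L = (55 + 2*I*sqrt(5))**2 ≈ 3005.0 + 491.94*I
(2051198 + L) + J(37) = (2051198 + (3005 + 220*I*sqrt(5))) + 2*37*(-2 + 37) = (2054203 + 220*I*sqrt(5)) + 2*37*35 = (2054203 + 220*I*sqrt(5)) + 2590 = 2056793 + 220*I*sqrt(5)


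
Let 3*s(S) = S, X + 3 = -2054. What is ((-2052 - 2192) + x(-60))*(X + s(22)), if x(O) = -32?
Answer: 26293124/3 ≈ 8.7644e+6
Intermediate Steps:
X = -2057 (X = -3 - 2054 = -2057)
s(S) = S/3
((-2052 - 2192) + x(-60))*(X + s(22)) = ((-2052 - 2192) - 32)*(-2057 + (⅓)*22) = (-4244 - 32)*(-2057 + 22/3) = -4276*(-6149/3) = 26293124/3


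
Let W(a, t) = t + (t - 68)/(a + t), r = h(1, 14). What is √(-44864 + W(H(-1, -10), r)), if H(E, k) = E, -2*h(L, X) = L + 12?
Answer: I*√40374510/30 ≈ 211.8*I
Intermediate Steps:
h(L, X) = -6 - L/2 (h(L, X) = -(L + 12)/2 = -(12 + L)/2 = -6 - L/2)
r = -13/2 (r = -6 - ½*1 = -6 - ½ = -13/2 ≈ -6.5000)
W(a, t) = t + (-68 + t)/(a + t)
√(-44864 + W(H(-1, -10), r)) = √(-44864 + (-68 - 13/2 + (-13/2)² - 1*(-13/2))/(-1 - 13/2)) = √(-44864 + (-68 - 13/2 + 169/4 + 13/2)/(-15/2)) = √(-44864 - 2/15*(-103/4)) = √(-44864 + 103/30) = √(-1345817/30) = I*√40374510/30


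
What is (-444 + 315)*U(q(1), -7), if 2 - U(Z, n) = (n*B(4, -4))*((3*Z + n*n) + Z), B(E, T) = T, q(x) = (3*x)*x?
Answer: 220074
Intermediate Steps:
q(x) = 3*x²
U(Z, n) = 2 + 4*n*(n² + 4*Z) (U(Z, n) = 2 - n*(-4)*((3*Z + n*n) + Z) = 2 - (-4*n)*((3*Z + n²) + Z) = 2 - (-4*n)*((n² + 3*Z) + Z) = 2 - (-4*n)*(n² + 4*Z) = 2 - (-4)*n*(n² + 4*Z) = 2 + 4*n*(n² + 4*Z))
(-444 + 315)*U(q(1), -7) = (-444 + 315)*(2 + 4*(-7)³ + 16*(3*1²)*(-7)) = -129*(2 + 4*(-343) + 16*(3*1)*(-7)) = -129*(2 - 1372 + 16*3*(-7)) = -129*(2 - 1372 - 336) = -129*(-1706) = 220074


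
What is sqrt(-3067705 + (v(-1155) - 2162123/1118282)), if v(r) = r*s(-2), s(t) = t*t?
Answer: 7*I*sqrt(648020353543634)/101662 ≈ 1752.8*I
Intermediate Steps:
s(t) = t**2
v(r) = 4*r (v(r) = r*(-2)**2 = r*4 = 4*r)
sqrt(-3067705 + (v(-1155) - 2162123/1118282)) = sqrt(-3067705 + (4*(-1155) - 2162123/1118282)) = sqrt(-3067705 + (-4620 - 2162123*1/1118282)) = sqrt(-3067705 + (-4620 - 2162123/1118282)) = sqrt(-3067705 - 5168624963/1118282) = sqrt(-3435727907773/1118282) = 7*I*sqrt(648020353543634)/101662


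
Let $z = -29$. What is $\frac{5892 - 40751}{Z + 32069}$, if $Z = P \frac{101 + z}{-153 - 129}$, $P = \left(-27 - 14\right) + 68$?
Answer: $- \frac{1638373}{1506919} \approx -1.0872$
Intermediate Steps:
$P = 27$ ($P = -41 + 68 = 27$)
$Z = - \frac{324}{47}$ ($Z = 27 \frac{101 - 29}{-153 - 129} = 27 \frac{72}{-282} = 27 \cdot 72 \left(- \frac{1}{282}\right) = 27 \left(- \frac{12}{47}\right) = - \frac{324}{47} \approx -6.8936$)
$\frac{5892 - 40751}{Z + 32069} = \frac{5892 - 40751}{- \frac{324}{47} + 32069} = - \frac{34859}{\frac{1506919}{47}} = \left(-34859\right) \frac{47}{1506919} = - \frac{1638373}{1506919}$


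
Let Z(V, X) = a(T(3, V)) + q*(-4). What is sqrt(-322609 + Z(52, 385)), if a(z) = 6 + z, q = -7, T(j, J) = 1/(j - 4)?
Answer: 4*I*sqrt(20161) ≈ 567.96*I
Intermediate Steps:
T(j, J) = 1/(-4 + j)
Z(V, X) = 33 (Z(V, X) = (6 + 1/(-4 + 3)) - 7*(-4) = (6 + 1/(-1)) + 28 = (6 - 1) + 28 = 5 + 28 = 33)
sqrt(-322609 + Z(52, 385)) = sqrt(-322609 + 33) = sqrt(-322576) = 4*I*sqrt(20161)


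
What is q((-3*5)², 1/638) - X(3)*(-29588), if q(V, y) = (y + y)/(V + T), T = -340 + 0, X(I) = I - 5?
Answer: -2170871561/36685 ≈ -59176.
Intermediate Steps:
X(I) = -5 + I
T = -340
q(V, y) = 2*y/(-340 + V) (q(V, y) = (y + y)/(V - 340) = (2*y)/(-340 + V) = 2*y/(-340 + V))
q((-3*5)², 1/638) - X(3)*(-29588) = 2/(638*(-340 + (-3*5)²)) - (-5 + 3)*(-29588) = 2*(1/638)/(-340 + (-15)²) - (-2)*(-29588) = 2*(1/638)/(-340 + 225) - 1*59176 = 2*(1/638)/(-115) - 59176 = 2*(1/638)*(-1/115) - 59176 = -1/36685 - 59176 = -2170871561/36685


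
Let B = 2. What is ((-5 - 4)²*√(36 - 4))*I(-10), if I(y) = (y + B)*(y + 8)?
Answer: 5184*√2 ≈ 7331.3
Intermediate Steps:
I(y) = (2 + y)*(8 + y) (I(y) = (y + 2)*(y + 8) = (2 + y)*(8 + y))
((-5 - 4)²*√(36 - 4))*I(-10) = ((-5 - 4)²*√(36 - 4))*(16 + (-10)² + 10*(-10)) = ((-9)²*√32)*(16 + 100 - 100) = (81*(4*√2))*16 = (324*√2)*16 = 5184*√2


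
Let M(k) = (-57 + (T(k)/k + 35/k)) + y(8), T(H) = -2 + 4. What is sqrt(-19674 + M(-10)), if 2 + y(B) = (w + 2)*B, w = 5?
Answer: I*sqrt(1968070)/10 ≈ 140.29*I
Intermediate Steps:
T(H) = 2
y(B) = -2 + 7*B (y(B) = -2 + (5 + 2)*B = -2 + 7*B)
M(k) = -3 + 37/k (M(k) = (-57 + (2/k + 35/k)) + (-2 + 7*8) = (-57 + 37/k) + (-2 + 56) = (-57 + 37/k) + 54 = -3 + 37/k)
sqrt(-19674 + M(-10)) = sqrt(-19674 + (-3 + 37/(-10))) = sqrt(-19674 + (-3 + 37*(-1/10))) = sqrt(-19674 + (-3 - 37/10)) = sqrt(-19674 - 67/10) = sqrt(-196807/10) = I*sqrt(1968070)/10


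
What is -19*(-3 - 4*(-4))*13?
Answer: -3211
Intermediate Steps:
-19*(-3 - 4*(-4))*13 = -19*(-3 + 16)*13 = -19*13*13 = -247*13 = -3211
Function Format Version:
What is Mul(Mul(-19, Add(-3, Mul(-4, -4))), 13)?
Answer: -3211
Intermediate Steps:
Mul(Mul(-19, Add(-3, Mul(-4, -4))), 13) = Mul(Mul(-19, Add(-3, 16)), 13) = Mul(Mul(-19, 13), 13) = Mul(-247, 13) = -3211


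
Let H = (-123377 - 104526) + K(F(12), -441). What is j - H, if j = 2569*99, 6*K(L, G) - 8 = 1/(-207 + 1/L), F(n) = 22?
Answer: 2195605335/4553 ≈ 4.8223e+5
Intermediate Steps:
K(L, G) = 4/3 + 1/(6*(-207 + 1/L))
j = 254331
H = -1037636292/4553 (H = (-123377 - 104526) + (-8 + 1655*22)/(6*(-1 + 207*22)) = -227903 + (-8 + 36410)/(6*(-1 + 4554)) = -227903 + (1/6)*36402/4553 = -227903 + (1/6)*(1/4553)*36402 = -227903 + 6067/4553 = -1037636292/4553 ≈ -2.2790e+5)
j - H = 254331 - 1*(-1037636292/4553) = 254331 + 1037636292/4553 = 2195605335/4553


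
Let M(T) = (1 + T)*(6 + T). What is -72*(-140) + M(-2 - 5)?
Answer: 10086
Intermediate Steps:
-72*(-140) + M(-2 - 5) = -72*(-140) + (6 + (-2 - 5)² + 7*(-2 - 5)) = 10080 + (6 + (-7)² + 7*(-7)) = 10080 + (6 + 49 - 49) = 10080 + 6 = 10086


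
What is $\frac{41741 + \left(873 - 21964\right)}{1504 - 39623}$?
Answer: $- \frac{20650}{38119} \approx -0.54172$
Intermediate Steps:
$\frac{41741 + \left(873 - 21964\right)}{1504 - 39623} = \frac{41741 - 21091}{-38119} = 20650 \left(- \frac{1}{38119}\right) = - \frac{20650}{38119}$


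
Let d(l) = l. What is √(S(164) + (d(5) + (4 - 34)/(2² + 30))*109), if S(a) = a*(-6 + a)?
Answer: √7618278/17 ≈ 162.36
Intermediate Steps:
√(S(164) + (d(5) + (4 - 34)/(2² + 30))*109) = √(164*(-6 + 164) + (5 + (4 - 34)/(2² + 30))*109) = √(164*158 + (5 - 30/(4 + 30))*109) = √(25912 + (5 - 30/34)*109) = √(25912 + (5 - 30*1/34)*109) = √(25912 + (5 - 15/17)*109) = √(25912 + (70/17)*109) = √(25912 + 7630/17) = √(448134/17) = √7618278/17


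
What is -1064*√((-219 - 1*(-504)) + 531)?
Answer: -4256*√51 ≈ -30394.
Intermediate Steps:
-1064*√((-219 - 1*(-504)) + 531) = -1064*√((-219 + 504) + 531) = -1064*√(285 + 531) = -4256*√51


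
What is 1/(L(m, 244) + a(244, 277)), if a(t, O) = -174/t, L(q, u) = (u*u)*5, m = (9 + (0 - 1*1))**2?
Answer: 122/36316873 ≈ 3.3593e-6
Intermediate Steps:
m = 64 (m = (9 + (0 - 1))**2 = (9 - 1)**2 = 8**2 = 64)
L(q, u) = 5*u**2 (L(q, u) = u**2*5 = 5*u**2)
1/(L(m, 244) + a(244, 277)) = 1/(5*244**2 - 174/244) = 1/(5*59536 - 174*1/244) = 1/(297680 - 87/122) = 1/(36316873/122) = 122/36316873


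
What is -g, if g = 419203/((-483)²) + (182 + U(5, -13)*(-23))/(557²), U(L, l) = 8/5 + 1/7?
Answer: -650452092944/361888394805 ≈ -1.7974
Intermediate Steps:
U(L, l) = 61/35 (U(L, l) = 8*(⅕) + 1*(⅐) = 8/5 + ⅐ = 61/35)
g = 650452092944/361888394805 (g = 419203/((-483)²) + (182 + (61/35)*(-23))/(557²) = 419203/233289 + (182 - 1403/35)/310249 = 419203*(1/233289) + (4967/35)*(1/310249) = 419203/233289 + 4967/10858715 = 650452092944/361888394805 ≈ 1.7974)
-g = -1*650452092944/361888394805 = -650452092944/361888394805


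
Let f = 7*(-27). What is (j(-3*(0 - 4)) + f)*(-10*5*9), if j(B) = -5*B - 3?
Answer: 113400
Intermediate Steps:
j(B) = -3 - 5*B
f = -189
(j(-3*(0 - 4)) + f)*(-10*5*9) = ((-3 - (-15)*(0 - 4)) - 189)*(-10*5*9) = ((-3 - (-15)*(-4)) - 189)*(-50*9) = ((-3 - 5*12) - 189)*(-450) = ((-3 - 60) - 189)*(-450) = (-63 - 189)*(-450) = -252*(-450) = 113400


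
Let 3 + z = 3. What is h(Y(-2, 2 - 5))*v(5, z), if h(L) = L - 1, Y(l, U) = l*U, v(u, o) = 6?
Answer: 30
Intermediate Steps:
z = 0 (z = -3 + 3 = 0)
Y(l, U) = U*l
h(L) = -1 + L
h(Y(-2, 2 - 5))*v(5, z) = (-1 + (2 - 5)*(-2))*6 = (-1 - 3*(-2))*6 = (-1 + 6)*6 = 5*6 = 30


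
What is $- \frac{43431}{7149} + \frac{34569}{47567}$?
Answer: $- \frac{606249532}{113352161} \approx -5.3484$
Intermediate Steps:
$- \frac{43431}{7149} + \frac{34569}{47567} = \left(-43431\right) \frac{1}{7149} + 34569 \cdot \frac{1}{47567} = - \frac{14477}{2383} + \frac{34569}{47567} = - \frac{606249532}{113352161}$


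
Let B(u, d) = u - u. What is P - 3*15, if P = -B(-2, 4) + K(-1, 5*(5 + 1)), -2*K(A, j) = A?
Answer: -89/2 ≈ -44.500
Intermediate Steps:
K(A, j) = -A/2
B(u, d) = 0
P = 1/2 (P = -1*0 - 1/2*(-1) = 0 + 1/2 = 1/2 ≈ 0.50000)
P - 3*15 = 1/2 - 3*15 = 1/2 - 45 = -89/2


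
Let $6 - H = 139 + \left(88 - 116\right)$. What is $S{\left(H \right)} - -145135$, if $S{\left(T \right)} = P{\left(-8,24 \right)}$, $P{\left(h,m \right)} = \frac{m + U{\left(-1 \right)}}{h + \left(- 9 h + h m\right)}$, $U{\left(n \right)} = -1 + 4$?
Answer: $\frac{18577253}{128} \approx 1.4513 \cdot 10^{5}$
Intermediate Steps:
$U{\left(n \right)} = 3$
$P{\left(h,m \right)} = \frac{3 + m}{- 8 h + h m}$ ($P{\left(h,m \right)} = \frac{m + 3}{h + \left(- 9 h + h m\right)} = \frac{3 + m}{- 8 h + h m}$)
$H = -105$ ($H = 6 - \left(139 + \left(88 - 116\right)\right) = 6 - \left(139 - 28\right) = 6 - 111 = -105$)
$S{\left(T \right)} = - \frac{27}{128}$ ($S{\left(T \right)} = \frac{3 + 24}{\left(-8\right) \left(-8 + 24\right)} = \left(- \frac{1}{8}\right) \frac{1}{16} \cdot 27 = - \frac{27}{128}$)
$S{\left(H \right)} - -145135 = - \frac{27}{128} - -145135 = - \frac{27}{128} + 145135 = \frac{18577253}{128}$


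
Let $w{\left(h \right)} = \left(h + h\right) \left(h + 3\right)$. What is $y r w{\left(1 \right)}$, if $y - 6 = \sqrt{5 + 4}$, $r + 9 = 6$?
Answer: $-216$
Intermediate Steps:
$w{\left(h \right)} = 2 h \left(3 + h\right)$
$r = -3$ ($r = -9 + 6 = -3$)
$y = 9$ ($y = 6 + \sqrt{5 + 4} = 6 + \sqrt{9} = 6 + 3 = 9$)
$y r w{\left(1 \right)} = 9 \left(-3\right) 2 \cdot 1 \left(3 + 1\right) = - 27 \cdot 2 \cdot 1 \cdot 4 = \left(-27\right) 8 = -216$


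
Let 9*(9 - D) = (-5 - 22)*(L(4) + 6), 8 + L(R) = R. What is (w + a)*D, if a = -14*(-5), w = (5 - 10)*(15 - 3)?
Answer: 150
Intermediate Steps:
w = -60 (w = -5*12 = -60)
L(R) = -8 + R
a = 70
D = 15 (D = 9 - (-5 - 22)*((-8 + 4) + 6)/9 = 9 - (-3)*(-4 + 6) = 9 - (-3)*2 = 9 - ⅑*(-54) = 9 + 6 = 15)
(w + a)*D = (-60 + 70)*15 = 10*15 = 150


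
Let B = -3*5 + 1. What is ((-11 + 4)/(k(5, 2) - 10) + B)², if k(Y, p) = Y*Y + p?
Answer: 60025/289 ≈ 207.70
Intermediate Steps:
k(Y, p) = p + Y² (k(Y, p) = Y² + p = p + Y²)
B = -14 (B = -15 + 1 = -14)
((-11 + 4)/(k(5, 2) - 10) + B)² = ((-11 + 4)/((2 + 5²) - 10) - 14)² = (-7/((2 + 25) - 10) - 14)² = (-7/(27 - 10) - 14)² = (-7/17 - 14)² = (-245/17)² = 60025/289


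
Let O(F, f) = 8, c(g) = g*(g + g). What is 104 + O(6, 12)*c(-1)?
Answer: 120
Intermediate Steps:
c(g) = 2*g² (c(g) = g*(2*g) = 2*g²)
104 + O(6, 12)*c(-1) = 104 + 8*(2*(-1)²) = 104 + 8*(2*1) = 104 + 8*2 = 104 + 16 = 120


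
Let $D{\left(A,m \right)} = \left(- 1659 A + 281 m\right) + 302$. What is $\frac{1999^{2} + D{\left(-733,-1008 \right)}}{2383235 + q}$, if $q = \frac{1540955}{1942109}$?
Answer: $\frac{122728889181}{59339790815} \approx 2.0682$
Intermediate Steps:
$D{\left(A,m \right)} = 302 - 1659 A + 281 m$
$q = \frac{118535}{149393}$ ($q = 1540955 \cdot \frac{1}{1942109} = \frac{118535}{149393} \approx 0.79344$)
$\frac{1999^{2} + D{\left(-733,-1008 \right)}}{2383235 + q} = \frac{1999^{2} + \left(302 - -1216047 + 281 \left(-1008\right)\right)}{2383235 + \frac{118535}{149393}} = \frac{3996001 + \left(302 + 1216047 - 283248\right)}{\frac{356038744890}{149393}} = \left(3996001 + 933101\right) \frac{149393}{356038744890} = 4929102 \cdot \frac{149393}{356038744890} = \frac{122728889181}{59339790815}$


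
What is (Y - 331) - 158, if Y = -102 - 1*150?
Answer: -741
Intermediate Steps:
Y = -252 (Y = -102 - 150 = -252)
(Y - 331) - 158 = (-252 - 331) - 158 = -583 - 158 = -741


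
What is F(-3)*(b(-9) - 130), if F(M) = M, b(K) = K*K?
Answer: 147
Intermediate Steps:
b(K) = K²
F(-3)*(b(-9) - 130) = -3*((-9)² - 130) = -3*(81 - 130) = -3*(-49) = 147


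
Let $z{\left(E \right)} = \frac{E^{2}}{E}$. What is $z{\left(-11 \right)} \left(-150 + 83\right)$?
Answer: $737$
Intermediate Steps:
$z{\left(E \right)} = E$
$z{\left(-11 \right)} \left(-150 + 83\right) = - 11 \left(-150 + 83\right) = \left(-11\right) \left(-67\right) = 737$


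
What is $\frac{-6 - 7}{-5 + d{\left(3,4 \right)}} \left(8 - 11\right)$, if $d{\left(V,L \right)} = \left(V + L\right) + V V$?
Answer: $\frac{39}{11} \approx 3.5455$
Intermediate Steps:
$d{\left(V,L \right)} = L + V + V^{2}$ ($d{\left(V,L \right)} = \left(L + V\right) + V^{2} = L + V + V^{2}$)
$\frac{-6 - 7}{-5 + d{\left(3,4 \right)}} \left(8 - 11\right) = \frac{-6 - 7}{-5 + \left(4 + 3 + 3^{2}\right)} \left(8 - 11\right) = - \frac{13}{-5 + \left(4 + 3 + 9\right)} \left(-3\right) = - \frac{13}{-5 + 16} \left(-3\right) = - \frac{13}{11} \left(-3\right) = \left(-13\right) \frac{1}{11} \left(-3\right) = \left(- \frac{13}{11}\right) \left(-3\right) = \frac{39}{11}$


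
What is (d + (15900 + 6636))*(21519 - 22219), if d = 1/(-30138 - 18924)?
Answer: -386981430850/24531 ≈ -1.5775e+7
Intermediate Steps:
d = -1/49062 (d = 1/(-49062) = -1/49062 ≈ -2.0382e-5)
(d + (15900 + 6636))*(21519 - 22219) = (-1/49062 + (15900 + 6636))*(21519 - 22219) = (-1/49062 + 22536)*(-700) = (1105661231/49062)*(-700) = -386981430850/24531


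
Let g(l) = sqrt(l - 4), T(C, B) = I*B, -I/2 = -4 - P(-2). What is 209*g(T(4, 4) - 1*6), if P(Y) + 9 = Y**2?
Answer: 627*I*sqrt(2) ≈ 886.71*I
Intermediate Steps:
P(Y) = -9 + Y**2
I = -2 (I = -2*(-4 - (-9 + (-2)**2)) = -2*(-4 - (-9 + 4)) = -2*(-4 - 1*(-5)) = -2*(-4 + 5) = -2*1 = -2)
T(C, B) = -2*B
g(l) = sqrt(-4 + l)
209*g(T(4, 4) - 1*6) = 209*sqrt(-4 + (-2*4 - 1*6)) = 209*sqrt(-4 + (-8 - 6)) = 209*sqrt(-4 - 14) = 209*sqrt(-18) = 209*(3*I*sqrt(2)) = 627*I*sqrt(2)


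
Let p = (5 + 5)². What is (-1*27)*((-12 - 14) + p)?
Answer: -1998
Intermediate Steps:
p = 100 (p = 10² = 100)
(-1*27)*((-12 - 14) + p) = (-1*27)*((-12 - 14) + 100) = -27*(-26 + 100) = -27*74 = -1998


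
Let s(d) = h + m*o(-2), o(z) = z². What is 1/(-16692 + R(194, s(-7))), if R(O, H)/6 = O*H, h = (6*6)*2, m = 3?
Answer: 1/81084 ≈ 1.2333e-5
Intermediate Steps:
h = 72 (h = 36*2 = 72)
s(d) = 84 (s(d) = 72 + 3*(-2)² = 72 + 3*4 = 72 + 12 = 84)
R(O, H) = 6*H*O (R(O, H) = 6*(O*H) = 6*(H*O) = 6*H*O)
1/(-16692 + R(194, s(-7))) = 1/(-16692 + 6*84*194) = 1/(-16692 + 97776) = 1/81084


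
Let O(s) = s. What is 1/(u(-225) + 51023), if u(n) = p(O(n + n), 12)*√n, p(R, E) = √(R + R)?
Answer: 1/50573 ≈ 1.9773e-5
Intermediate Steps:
p(R, E) = √2*√R (p(R, E) = √(2*R) = √2*√R)
u(n) = 2*n (u(n) = (√2*√(n + n))*√n = (√2*√(2*n))*√n = (√2*(√2*√n))*√n = (2*√n)*√n = 2*n)
1/(u(-225) + 51023) = 1/(2*(-225) + 51023) = 1/(-450 + 51023) = 1/50573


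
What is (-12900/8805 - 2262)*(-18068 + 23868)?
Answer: -7706193200/587 ≈ -1.3128e+7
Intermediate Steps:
(-12900/8805 - 2262)*(-18068 + 23868) = (-12900*1/8805 - 2262)*5800 = (-860/587 - 2262)*5800 = -1328654/587*5800 = -7706193200/587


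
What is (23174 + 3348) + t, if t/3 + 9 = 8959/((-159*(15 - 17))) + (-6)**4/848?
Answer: 2817915/106 ≈ 26584.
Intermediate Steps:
t = 6583/106 (t = -27 + 3*(8959/((-159*(15 - 17))) + (-6)**4/848) = -27 + 3*(8959/((-159*(-2))) + 1296*(1/848)) = -27 + 3*(8959/318 + 81/53) = -27 + 3*(9445/318) = -27 + 9445/106 = 6583/106 ≈ 62.104)
(23174 + 3348) + t = (23174 + 3348) + 6583/106 = 26522 + 6583/106 = 2817915/106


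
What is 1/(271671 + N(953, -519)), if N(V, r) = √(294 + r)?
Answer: 90557/24601710822 - 5*I/24601710822 ≈ 3.6809e-6 - 2.0324e-10*I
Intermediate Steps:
1/(271671 + N(953, -519)) = 1/(271671 + √(294 - 519)) = 1/(271671 + √(-225)) = 1/(271671 + 15*I) = (271671 - 15*I)/73805132466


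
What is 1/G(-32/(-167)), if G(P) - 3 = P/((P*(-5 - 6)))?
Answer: 11/32 ≈ 0.34375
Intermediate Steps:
G(P) = 32/11 (G(P) = 3 + P/((P*(-5 - 6))) = 3 + P/((P*(-11))) = 3 + P/((-11*P)) = 3 + P*(-1/(11*P)) = 3 - 1/11 = 32/11)
1/G(-32/(-167)) = 1/(32/11) = 11/32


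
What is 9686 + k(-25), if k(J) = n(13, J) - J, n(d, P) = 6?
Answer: 9717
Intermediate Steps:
k(J) = 6 - J
9686 + k(-25) = 9686 + (6 - 1*(-25)) = 9686 + (6 + 25) = 9686 + 31 = 9717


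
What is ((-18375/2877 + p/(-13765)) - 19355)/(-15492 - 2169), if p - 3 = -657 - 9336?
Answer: 2434028768/2220346807 ≈ 1.0962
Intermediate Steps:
p = -9990 (p = 3 + (-657 - 9336) = 3 - 9993 = -9990)
((-18375/2877 + p/(-13765)) - 19355)/(-15492 - 2169) = ((-18375/2877 - 9990/(-13765)) - 19355)/(-15492 - 2169) = ((-18375*1/2877 - 9990*(-1/13765)) - 19355)/(-17661) = ((-875/137 + 1998/2753) - 19355)*(-1/17661) = (-2135149/377161 - 19355)*(-1/17661) = -7302086304/377161*(-1/17661) = 2434028768/2220346807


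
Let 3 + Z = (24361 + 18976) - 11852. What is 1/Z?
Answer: 1/31482 ≈ 3.1764e-5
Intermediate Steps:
Z = 31482 (Z = -3 + ((24361 + 18976) - 11852) = -3 + (43337 - 11852) = -3 + 31485 = 31482)
1/Z = 1/31482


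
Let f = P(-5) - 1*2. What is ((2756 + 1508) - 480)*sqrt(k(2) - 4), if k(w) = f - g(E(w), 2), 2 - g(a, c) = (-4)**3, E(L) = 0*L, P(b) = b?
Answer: 3784*I*sqrt(77) ≈ 33204.0*I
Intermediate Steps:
E(L) = 0
g(a, c) = 66 (g(a, c) = 2 - 1*(-4)**3 = 2 - 1*(-64) = 2 + 64 = 66)
f = -7 (f = -5 - 1*2 = -5 - 2 = -7)
k(w) = -73 (k(w) = -7 - 1*66 = -7 - 66 = -73)
((2756 + 1508) - 480)*sqrt(k(2) - 4) = ((2756 + 1508) - 480)*sqrt(-73 - 4) = (4264 - 480)*sqrt(-77) = 3784*(I*sqrt(77)) = 3784*I*sqrt(77)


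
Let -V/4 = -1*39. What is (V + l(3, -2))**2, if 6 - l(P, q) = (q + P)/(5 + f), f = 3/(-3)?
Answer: 418609/16 ≈ 26163.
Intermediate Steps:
f = -1 (f = 3*(-1/3) = -1)
l(P, q) = 6 - P/4 - q/4 (l(P, q) = 6 - (q + P)/(5 - 1) = 6 - (P + q)/4 = 6 - (P/4 + q/4) = 6 + (-P/4 - q/4) = 6 - P/4 - q/4)
V = 156 (V = -(-4)*39 = -4*(-39) = 156)
(V + l(3, -2))**2 = (156 + (6 - 1/4*3 - 1/4*(-2)))**2 = (156 + (6 - 3/4 + 1/2))**2 = (156 + 23/4)**2 = (647/4)**2 = 418609/16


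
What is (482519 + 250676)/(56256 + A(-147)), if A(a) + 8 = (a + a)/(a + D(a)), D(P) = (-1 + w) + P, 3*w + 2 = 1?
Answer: 64961077/4983661 ≈ 13.035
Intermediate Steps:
w = -⅓ (w = -⅔ + (⅓)*1 = -⅔ + ⅓ = -⅓ ≈ -0.33333)
D(P) = -4/3 + P (D(P) = (-1 - ⅓) + P = -4/3 + P)
A(a) = -8 + 2*a/(-4/3 + 2*a) (A(a) = -8 + (a + a)/(a + (-4/3 + a)) = -8 + (2*a)/(-4/3 + 2*a) = -8 + 2*a/(-4/3 + 2*a))
(482519 + 250676)/(56256 + A(-147)) = (482519 + 250676)/(56256 + (16 - 21*(-147))/(-2 + 3*(-147))) = 733195/(56256 + (16 + 3087)/(-2 - 441)) = 733195/(56256 + 3103/(-443)) = 733195/(56256 - 1/443*3103) = 733195/(56256 - 3103/443) = 733195/(24918305/443) = 733195*(443/24918305) = 64961077/4983661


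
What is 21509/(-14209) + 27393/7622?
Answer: 225285539/108300998 ≈ 2.0802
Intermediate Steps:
21509/(-14209) + 27393/7622 = 21509*(-1/14209) + 27393*(1/7622) = -21509/14209 + 27393/7622 = 225285539/108300998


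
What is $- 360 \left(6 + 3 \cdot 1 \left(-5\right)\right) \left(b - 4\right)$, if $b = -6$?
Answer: $-32400$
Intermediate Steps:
$- 360 \left(6 + 3 \cdot 1 \left(-5\right)\right) \left(b - 4\right) = - 360 \left(6 + 3 \cdot 1 \left(-5\right)\right) \left(-6 - 4\right) = - 360 \left(6 + 3 \left(-5\right)\right) \left(-10\right) = - 360 \left(6 - 15\right) \left(-10\right) = - 360 \left(\left(-9\right) \left(-10\right)\right) = \left(-360\right) 90 = -32400$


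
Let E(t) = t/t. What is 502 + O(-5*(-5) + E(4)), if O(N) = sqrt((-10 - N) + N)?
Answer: 502 + I*sqrt(10) ≈ 502.0 + 3.1623*I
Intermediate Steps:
E(t) = 1
O(N) = I*sqrt(10) (O(N) = sqrt(-10) = I*sqrt(10))
502 + O(-5*(-5) + E(4)) = 502 + I*sqrt(10)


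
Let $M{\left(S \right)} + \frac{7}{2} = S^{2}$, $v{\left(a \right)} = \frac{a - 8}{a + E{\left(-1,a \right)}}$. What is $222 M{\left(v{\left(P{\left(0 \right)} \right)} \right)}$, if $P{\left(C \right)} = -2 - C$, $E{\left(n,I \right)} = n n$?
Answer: $21423$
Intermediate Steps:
$E{\left(n,I \right)} = n^{2}$
$v{\left(a \right)} = \frac{-8 + a}{1 + a}$ ($v{\left(a \right)} = \frac{a - 8}{a + \left(-1\right)^{2}} = \frac{-8 + a}{a + 1} = \frac{-8 + a}{1 + a}$)
$M{\left(S \right)} = - \frac{7}{2} + S^{2}$
$222 M{\left(v{\left(P{\left(0 \right)} \right)} \right)} = 222 \left(- \frac{7}{2} + \left(\frac{-8 - 2}{1 - 2}\right)^{2}\right) = 222 \left(- \frac{7}{2} + \left(\frac{1}{-1} \left(-10\right)\right)^{2}\right) = 222 \left(- \frac{7}{2} + \left(\left(-1\right) \left(-10\right)\right)^{2}\right) = 222 \left(- \frac{7}{2} + 10^{2}\right) = 222 \left(- \frac{7}{2} + 100\right) = 222 \cdot \frac{193}{2} = 21423$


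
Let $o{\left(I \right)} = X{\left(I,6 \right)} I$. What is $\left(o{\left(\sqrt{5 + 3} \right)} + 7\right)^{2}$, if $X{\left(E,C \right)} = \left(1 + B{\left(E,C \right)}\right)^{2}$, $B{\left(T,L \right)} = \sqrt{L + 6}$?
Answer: $\left(7 + 2 \sqrt{2} \left(1 + 2 \sqrt{3}\right)^{2}\right)^{2} \approx 4015.2$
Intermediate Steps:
$B{\left(T,L \right)} = \sqrt{6 + L}$
$X{\left(E,C \right)} = \left(1 + \sqrt{6 + C}\right)^{2}$
$o{\left(I \right)} = I \left(1 + 2 \sqrt{3}\right)^{2}$ ($o{\left(I \right)} = \left(1 + \sqrt{6 + 6}\right)^{2} I = \left(1 + \sqrt{12}\right)^{2} I = \left(1 + 2 \sqrt{3}\right)^{2} I = I \left(1 + 2 \sqrt{3}\right)^{2}$)
$\left(o{\left(\sqrt{5 + 3} \right)} + 7\right)^{2} = \left(\sqrt{5 + 3} \left(13 + 4 \sqrt{3}\right) + 7\right)^{2} = \left(\sqrt{8} \left(13 + 4 \sqrt{3}\right) + 7\right)^{2} = \left(2 \sqrt{2} \left(13 + 4 \sqrt{3}\right) + 7\right)^{2} = \left(7 + 2 \sqrt{2} \left(13 + 4 \sqrt{3}\right)\right)^{2}$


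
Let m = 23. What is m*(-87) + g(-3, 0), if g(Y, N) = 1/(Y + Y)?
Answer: -12007/6 ≈ -2001.2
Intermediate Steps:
g(Y, N) = 1/(2*Y)
m*(-87) + g(-3, 0) = 23*(-87) + (½)/(-3) = -2001 + (½)*(-⅓) = -2001 - ⅙ = -12007/6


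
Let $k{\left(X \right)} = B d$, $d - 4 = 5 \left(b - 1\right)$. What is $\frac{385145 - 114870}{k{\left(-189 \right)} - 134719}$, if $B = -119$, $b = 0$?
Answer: $- \frac{10811}{5384} \approx -2.008$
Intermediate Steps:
$d = -1$ ($d = 4 + 5 \left(0 - 1\right) = 4 + 5 \left(-1\right) = 4 - 5 = -1$)
$k{\left(X \right)} = 119$ ($k{\left(X \right)} = \left(-119\right) \left(-1\right) = 119$)
$\frac{385145 - 114870}{k{\left(-189 \right)} - 134719} = \frac{385145 - 114870}{119 - 134719} = \frac{270275}{-134600} = 270275 \left(- \frac{1}{134600}\right) = - \frac{10811}{5384}$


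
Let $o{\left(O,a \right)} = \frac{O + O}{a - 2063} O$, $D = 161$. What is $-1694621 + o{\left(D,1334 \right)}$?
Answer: $- \frac{1235430551}{729} \approx -1.6947 \cdot 10^{6}$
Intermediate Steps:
$o{\left(O,a \right)} = \frac{2 O^{2}}{-2063 + a}$ ($o{\left(O,a \right)} = \frac{2 O}{-2063 + a} O = \frac{2 O^{2}}{-2063 + a}$)
$-1694621 + o{\left(D,1334 \right)} = -1694621 + \frac{2 \cdot 161^{2}}{-2063 + 1334} = -1694621 + 2 \cdot 25921 \frac{1}{-729} = -1694621 + 2 \cdot 25921 \left(- \frac{1}{729}\right) = -1694621 - \frac{51842}{729} = - \frac{1235430551}{729}$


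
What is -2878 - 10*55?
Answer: -3428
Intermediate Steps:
-2878 - 10*55 = -2878 - 550 = -3428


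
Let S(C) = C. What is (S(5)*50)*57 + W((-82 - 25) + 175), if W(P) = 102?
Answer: 14352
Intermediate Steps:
(S(5)*50)*57 + W((-82 - 25) + 175) = (5*50)*57 + 102 = 250*57 + 102 = 14250 + 102 = 14352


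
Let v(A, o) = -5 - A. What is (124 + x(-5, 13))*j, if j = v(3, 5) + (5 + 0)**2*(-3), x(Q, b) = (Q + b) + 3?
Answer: -11205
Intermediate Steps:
x(Q, b) = 3 + Q + b
j = -83 (j = (-5 - 1*3) + (5 + 0)**2*(-3) = (-5 - 3) + 5**2*(-3) = -8 + 25*(-3) = -8 - 75 = -83)
(124 + x(-5, 13))*j = (124 + (3 - 5 + 13))*(-83) = (124 + 11)*(-83) = 135*(-83) = -11205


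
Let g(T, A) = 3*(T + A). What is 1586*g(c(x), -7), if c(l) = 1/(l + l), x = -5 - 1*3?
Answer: -268827/8 ≈ -33603.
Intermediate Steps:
x = -8 (x = -5 - 3 = -8)
c(l) = 1/(2*l)
g(T, A) = 3*A + 3*T (g(T, A) = 3*(A + T) = 3*A + 3*T)
1586*g(c(x), -7) = 1586*(3*(-7) + 3*((½)/(-8))) = 1586*(-21 + 3*((½)*(-⅛))) = 1586*(-21 + 3*(-1/16)) = 1586*(-21 - 3/16) = 1586*(-339/16) = -268827/8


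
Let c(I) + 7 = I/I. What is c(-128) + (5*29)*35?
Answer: 5069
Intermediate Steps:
c(I) = -6 (c(I) = -7 + I/I = -7 + 1 = -6)
c(-128) + (5*29)*35 = -6 + (5*29)*35 = -6 + 145*35 = -6 + 5075 = 5069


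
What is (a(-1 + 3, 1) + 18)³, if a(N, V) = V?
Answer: 6859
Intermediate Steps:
(a(-1 + 3, 1) + 18)³ = (1 + 18)³ = 19³ = 6859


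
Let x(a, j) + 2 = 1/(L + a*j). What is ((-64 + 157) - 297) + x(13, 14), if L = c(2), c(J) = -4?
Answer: -36667/178 ≈ -205.99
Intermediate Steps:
L = -4
x(a, j) = -2 + 1/(-4 + a*j)
((-64 + 157) - 297) + x(13, 14) = ((-64 + 157) - 297) + (9 - 2*13*14)/(-4 + 13*14) = (93 - 297) + (9 - 364)/(-4 + 182) = -204 - 355/178 = -36667/178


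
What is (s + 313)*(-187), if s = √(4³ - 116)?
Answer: -58531 - 374*I*√13 ≈ -58531.0 - 1348.5*I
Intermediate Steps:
s = 2*I*√13 (s = √(64 - 116) = √(-52) = 2*I*√13 ≈ 7.2111*I)
(s + 313)*(-187) = (2*I*√13 + 313)*(-187) = (313 + 2*I*√13)*(-187) = -58531 - 374*I*√13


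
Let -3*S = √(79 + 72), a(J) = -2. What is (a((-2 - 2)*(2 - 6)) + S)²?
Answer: (6 + √151)²/9 ≈ 37.162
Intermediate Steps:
S = -√151/3 (S = -√(79 + 72)/3 = -√151/3 ≈ -4.0961)
(a((-2 - 2)*(2 - 6)) + S)² = (-2 - √151/3)²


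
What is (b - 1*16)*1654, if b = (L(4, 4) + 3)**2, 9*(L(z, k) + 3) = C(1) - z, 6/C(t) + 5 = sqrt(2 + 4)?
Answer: -754892216/29241 + 701296*sqrt(6)/9747 ≈ -25640.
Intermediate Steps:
C(t) = 6/(-5 + sqrt(6)) (C(t) = 6/(-5 + sqrt(2 + 4)) = 6/(-5 + sqrt(6)))
L(z, k) = -181/57 - 2*sqrt(6)/57 - z/9 (L(z, k) = -3 + ((-30/19 - 6*sqrt(6)/19) - z)/9 = -3 + (-30/19 - z - 6*sqrt(6)/19)/9 = -3 + (-10/57 - 2*sqrt(6)/57 - z/9) = -181/57 - 2*sqrt(6)/57 - z/9)
b = (-106/171 - 2*sqrt(6)/57)**2 (b = ((-181/57 - 2*sqrt(6)/57 - 1/9*4) + 3)**2 = ((-181/57 - 2*sqrt(6)/57 - 4/9) + 3)**2 = ((-619/171 - 2*sqrt(6)/57) + 3)**2 = (-106/171 - 2*sqrt(6)/57)**2 ≈ 0.49820)
(b - 1*16)*1654 = ((11452/29241 + 424*sqrt(6)/9747) - 1*16)*1654 = ((11452/29241 + 424*sqrt(6)/9747) - 16)*1654 = (-456404/29241 + 424*sqrt(6)/9747)*1654 = -754892216/29241 + 701296*sqrt(6)/9747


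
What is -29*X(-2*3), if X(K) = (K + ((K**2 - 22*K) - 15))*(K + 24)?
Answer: -76734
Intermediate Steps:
X(K) = (24 + K)*(-15 + K**2 - 21*K) (X(K) = (K + (-15 + K**2 - 22*K))*(24 + K) = (-15 + K**2 - 21*K)*(24 + K) = (24 + K)*(-15 + K**2 - 21*K))
-29*X(-2*3) = -29*(-360 + (-2*3)**3 - (-1038)*3 + 3*(-2*3)**2) = -29*(-360 + (-6)**3 - 519*(-6) + 3*(-6)**2) = -29*(-360 - 216 + 3114 + 3*36) = -29*(-360 - 216 + 3114 + 108) = -29*2646 = -76734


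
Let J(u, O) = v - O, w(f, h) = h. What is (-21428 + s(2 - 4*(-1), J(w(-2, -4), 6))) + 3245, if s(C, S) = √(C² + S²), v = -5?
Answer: -18183 + √157 ≈ -18170.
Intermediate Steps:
J(u, O) = -5 - O
(-21428 + s(2 - 4*(-1), J(w(-2, -4), 6))) + 3245 = (-21428 + √((2 - 4*(-1))² + (-5 - 1*6)²)) + 3245 = (-21428 + √((2 + 4)² + (-5 - 6)²)) + 3245 = (-21428 + √(6² + (-11)²)) + 3245 = (-21428 + √(36 + 121)) + 3245 = (-21428 + √157) + 3245 = -18183 + √157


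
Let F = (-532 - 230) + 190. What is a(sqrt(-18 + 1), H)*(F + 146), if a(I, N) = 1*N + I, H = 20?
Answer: -8520 - 426*I*sqrt(17) ≈ -8520.0 - 1756.4*I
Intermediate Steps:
a(I, N) = I + N (a(I, N) = N + I = I + N)
F = -572 (F = -762 + 190 = -572)
a(sqrt(-18 + 1), H)*(F + 146) = (sqrt(-18 + 1) + 20)*(-572 + 146) = (sqrt(-17) + 20)*(-426) = (I*sqrt(17) + 20)*(-426) = (20 + I*sqrt(17))*(-426) = -8520 - 426*I*sqrt(17)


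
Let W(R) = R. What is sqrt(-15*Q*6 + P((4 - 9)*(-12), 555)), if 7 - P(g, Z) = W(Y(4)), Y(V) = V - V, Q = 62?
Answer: I*sqrt(5573) ≈ 74.653*I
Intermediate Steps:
Y(V) = 0
P(g, Z) = 7 (P(g, Z) = 7 - 1*0 = 7 + 0 = 7)
sqrt(-15*Q*6 + P((4 - 9)*(-12), 555)) = sqrt(-15*62*6 + 7) = sqrt(-930*6 + 7) = sqrt(-5580 + 7) = sqrt(-5573) = I*sqrt(5573)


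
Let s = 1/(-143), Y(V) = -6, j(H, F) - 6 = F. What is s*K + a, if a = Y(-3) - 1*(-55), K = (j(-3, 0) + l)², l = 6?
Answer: 6863/143 ≈ 47.993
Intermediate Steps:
j(H, F) = 6 + F
K = 144 (K = ((6 + 0) + 6)² = (6 + 6)² = 12² = 144)
a = 49 (a = -6 - 1*(-55) = -6 + 55 = 49)
s = -1/143 ≈ -0.0069930
s*K + a = -1/143*144 + 49 = -144/143 + 49 = 6863/143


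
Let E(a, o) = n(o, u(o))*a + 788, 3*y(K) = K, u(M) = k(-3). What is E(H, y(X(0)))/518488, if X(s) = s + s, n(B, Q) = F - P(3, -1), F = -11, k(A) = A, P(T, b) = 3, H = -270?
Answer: 571/64811 ≈ 0.0088102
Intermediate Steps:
u(M) = -3
n(B, Q) = -14 (n(B, Q) = -11 - 1*3 = -11 - 3 = -14)
X(s) = 2*s
y(K) = K/3
E(a, o) = 788 - 14*a (E(a, o) = -14*a + 788 = 788 - 14*a)
E(H, y(X(0)))/518488 = (788 - 14*(-270))/518488 = (788 + 3780)*(1/518488) = 4568*(1/518488) = 571/64811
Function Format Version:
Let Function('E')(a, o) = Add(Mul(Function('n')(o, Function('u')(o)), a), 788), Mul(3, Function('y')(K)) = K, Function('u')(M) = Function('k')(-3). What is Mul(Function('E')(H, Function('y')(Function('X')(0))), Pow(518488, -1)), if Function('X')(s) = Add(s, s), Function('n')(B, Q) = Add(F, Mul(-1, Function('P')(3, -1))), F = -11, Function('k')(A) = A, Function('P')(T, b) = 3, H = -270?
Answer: Rational(571, 64811) ≈ 0.0088102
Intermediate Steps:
Function('u')(M) = -3
Function('n')(B, Q) = -14 (Function('n')(B, Q) = Add(-11, Mul(-1, 3)) = Add(-11, -3) = -14)
Function('X')(s) = Mul(2, s)
Function('y')(K) = Mul(Rational(1, 3), K)
Function('E')(a, o) = Add(788, Mul(-14, a)) (Function('E')(a, o) = Add(Mul(-14, a), 788) = Add(788, Mul(-14, a)))
Mul(Function('E')(H, Function('y')(Function('X')(0))), Pow(518488, -1)) = Mul(Add(788, Mul(-14, -270)), Pow(518488, -1)) = Mul(Add(788, 3780), Rational(1, 518488)) = Mul(4568, Rational(1, 518488)) = Rational(571, 64811)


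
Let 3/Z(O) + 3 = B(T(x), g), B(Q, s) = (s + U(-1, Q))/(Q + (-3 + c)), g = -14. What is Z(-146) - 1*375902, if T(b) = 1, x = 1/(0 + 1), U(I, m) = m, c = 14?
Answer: -18419234/49 ≈ -3.7590e+5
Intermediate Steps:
x = 1 (x = 1/1 = 1)
B(Q, s) = (Q + s)/(11 + Q) (B(Q, s) = (s + Q)/(Q + (-3 + 14)) = (Q + s)/(Q + 11) = (Q + s)/(11 + Q))
Z(O) = -36/49 (Z(O) = 3/(-3 + (1 - 14)/(11 + 1)) = 3/(-3 - 13/12) = 3/(-49/12) = 3*(-12/49) = -36/49)
Z(-146) - 1*375902 = -36/49 - 1*375902 = -36/49 - 375902 = -18419234/49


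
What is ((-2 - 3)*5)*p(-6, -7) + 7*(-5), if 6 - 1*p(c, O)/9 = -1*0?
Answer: -1385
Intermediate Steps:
p(c, O) = 54 (p(c, O) = 54 - (-9)*0 = 54 - 9*0 = 54 + 0 = 54)
((-2 - 3)*5)*p(-6, -7) + 7*(-5) = ((-2 - 3)*5)*54 + 7*(-5) = -5*5*54 - 35 = -25*54 - 35 = -1350 - 35 = -1385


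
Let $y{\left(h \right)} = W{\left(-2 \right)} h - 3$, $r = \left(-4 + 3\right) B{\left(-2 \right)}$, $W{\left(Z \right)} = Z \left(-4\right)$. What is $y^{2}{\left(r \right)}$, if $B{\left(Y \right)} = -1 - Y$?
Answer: $121$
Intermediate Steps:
$W{\left(Z \right)} = - 4 Z$
$r = -1$ ($r = \left(-4 + 3\right) \left(-1 - -2\right) = - (-1 + 2) = \left(-1\right) 1 = -1$)
$y{\left(h \right)} = -3 + 8 h$ ($y{\left(h \right)} = \left(-4\right) \left(-2\right) h - 3 = 8 h - 3 = -3 + 8 h$)
$y^{2}{\left(r \right)} = \left(-3 + 8 \left(-1\right)\right)^{2} = \left(-3 - 8\right)^{2} = \left(-11\right)^{2} = 121$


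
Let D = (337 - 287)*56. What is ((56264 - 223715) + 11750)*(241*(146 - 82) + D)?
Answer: -2837495024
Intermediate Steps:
D = 2800 (D = 50*56 = 2800)
((56264 - 223715) + 11750)*(241*(146 - 82) + D) = ((56264 - 223715) + 11750)*(241*(146 - 82) + 2800) = (-167451 + 11750)*(241*64 + 2800) = -155701*(15424 + 2800) = -155701*18224 = -2837495024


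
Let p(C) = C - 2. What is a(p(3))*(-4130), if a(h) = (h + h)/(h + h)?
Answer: -4130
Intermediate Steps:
p(C) = -2 + C
a(h) = 1 (a(h) = (2*h)/((2*h)) = (2*h)*(1/(2*h)) = 1)
a(p(3))*(-4130) = 1*(-4130) = -4130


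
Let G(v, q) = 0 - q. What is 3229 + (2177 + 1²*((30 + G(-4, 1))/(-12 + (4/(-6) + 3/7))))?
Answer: 1388733/257 ≈ 5403.6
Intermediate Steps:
G(v, q) = -q
3229 + (2177 + 1²*((30 + G(-4, 1))/(-12 + (4/(-6) + 3/7)))) = 3229 + (2177 + 1²*((30 - 1*1)/(-12 + (4/(-6) + 3/7)))) = 3229 + (2177 + 1*((30 - 1)/(-12 + (4*(-⅙) + 3*(⅐))))) = 3229 + (2177 + 1*(29/(-12 + (-⅔ + 3/7)))) = 3229 + (2177 + 1*(29/(-12 - 5/21))) = 3229 + (2177 + 1*(29/(-257/21))) = 3229 + (2177 + 1*(29*(-21/257))) = 3229 + (2177 + 1*(-609/257)) = 3229 + (2177 - 609/257) = 3229 + 558880/257 = 1388733/257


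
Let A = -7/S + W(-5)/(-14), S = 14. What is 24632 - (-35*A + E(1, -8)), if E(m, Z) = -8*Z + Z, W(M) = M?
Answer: 24571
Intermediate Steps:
E(m, Z) = -7*Z
A = -1/7 (A = -7/14 - 5/(-14) = -7*1/14 - 5*(-1/14) = -1/2 + 5/14 = -1/7 ≈ -0.14286)
24632 - (-35*A + E(1, -8)) = 24632 - (-35*(-1/7) - 7*(-8)) = 24632 - (5 + 56) = 24632 - 1*61 = 24632 - 61 = 24571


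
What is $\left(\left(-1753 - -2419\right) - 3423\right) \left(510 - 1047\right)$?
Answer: $1480509$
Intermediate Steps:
$\left(\left(-1753 - -2419\right) - 3423\right) \left(510 - 1047\right) = \left(\left(-1753 + 2419\right) - 3423\right) \left(-537\right) = \left(666 - 3423\right) \left(-537\right) = \left(-2757\right) \left(-537\right) = 1480509$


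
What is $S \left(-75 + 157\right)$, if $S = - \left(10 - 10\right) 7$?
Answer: $0$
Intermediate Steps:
$S = 0$ ($S = - 0 \cdot 7 = \left(-1\right) 0 = 0$)
$S \left(-75 + 157\right) = 0 \left(-75 + 157\right) = 0 \cdot 82 = 0$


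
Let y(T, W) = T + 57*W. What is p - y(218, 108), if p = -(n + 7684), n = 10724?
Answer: -24782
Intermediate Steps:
p = -18408 (p = -(10724 + 7684) = -1*18408 = -18408)
p - y(218, 108) = -18408 - (218 + 57*108) = -18408 - (218 + 6156) = -18408 - 1*6374 = -18408 - 6374 = -24782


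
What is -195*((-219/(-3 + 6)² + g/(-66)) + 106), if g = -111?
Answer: -357565/22 ≈ -16253.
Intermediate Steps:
-195*((-219/(-3 + 6)² + g/(-66)) + 106) = -195*((-219/(-3 + 6)² - 111/(-66)) + 106) = -195*((-219/(3²) - 111*(-1/66)) + 106) = -195*((-219/9 + 37/22) + 106) = -195*((-219*⅑ + 37/22) + 106) = -195*((-73/3 + 37/22) + 106) = -195*(-1495/66 + 106) = -195*5501/66 = -357565/22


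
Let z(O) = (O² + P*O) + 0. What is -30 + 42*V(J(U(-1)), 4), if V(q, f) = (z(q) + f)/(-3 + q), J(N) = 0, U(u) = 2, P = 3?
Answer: -86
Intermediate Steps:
z(O) = O² + 3*O (z(O) = (O² + 3*O) + 0 = O² + 3*O)
V(q, f) = (f + q*(3 + q))/(-3 + q) (V(q, f) = (q*(3 + q) + f)/(-3 + q) = (f + q*(3 + q))/(-3 + q))
-30 + 42*V(J(U(-1)), 4) = -30 + 42*((4 + 0*(3 + 0))/(-3 + 0)) = -30 + 42*((4 + 0*3)/(-3)) = -30 + 42*(-(4 + 0)/3) = -30 + 42*(-⅓*4) = -30 + 42*(-4/3) = -30 - 56 = -86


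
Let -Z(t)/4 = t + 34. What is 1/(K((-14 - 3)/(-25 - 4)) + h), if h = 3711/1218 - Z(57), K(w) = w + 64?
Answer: 406/175243 ≈ 0.0023168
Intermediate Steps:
K(w) = 64 + w
Z(t) = -136 - 4*t (Z(t) = -4*(t + 34) = -4*(34 + t) = -136 - 4*t)
h = 149021/406 (h = 3711/1218 - (-136 - 4*57) = 3711*(1/1218) - (-136 - 228) = 1237/406 - 1*(-364) = 1237/406 + 364 = 149021/406 ≈ 367.05)
1/(K((-14 - 3)/(-25 - 4)) + h) = 1/((64 + (-14 - 3)/(-25 - 4)) + 149021/406) = 1/((64 - 17/(-29)) + 149021/406) = 1/((64 - 17*(-1/29)) + 149021/406) = 1/((64 + 17/29) + 149021/406) = 1/(1873/29 + 149021/406) = 1/(175243/406) = 406/175243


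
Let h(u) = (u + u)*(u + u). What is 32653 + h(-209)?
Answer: 207377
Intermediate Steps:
h(u) = 4*u² (h(u) = (2*u)*(2*u) = 4*u²)
32653 + h(-209) = 32653 + 4*(-209)² = 32653 + 4*43681 = 32653 + 174724 = 207377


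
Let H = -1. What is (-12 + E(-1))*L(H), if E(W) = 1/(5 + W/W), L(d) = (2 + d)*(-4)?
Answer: 142/3 ≈ 47.333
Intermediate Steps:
L(d) = -8 - 4*d
E(W) = 1/6 (E(W) = 1/(5 + 1) = 1/6)
(-12 + E(-1))*L(H) = (-12 + 1/6)*(-8 - 4*(-1)) = -71*(-8 + 4)/6 = -71/6*(-4) = 142/3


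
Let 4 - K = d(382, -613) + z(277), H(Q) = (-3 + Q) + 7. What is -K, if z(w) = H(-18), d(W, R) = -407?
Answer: -425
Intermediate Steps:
H(Q) = 4 + Q
z(w) = -14 (z(w) = 4 - 18 = -14)
K = 425 (K = 4 - (-407 - 14) = 4 - 1*(-421) = 4 + 421 = 425)
-K = -1*425 = -425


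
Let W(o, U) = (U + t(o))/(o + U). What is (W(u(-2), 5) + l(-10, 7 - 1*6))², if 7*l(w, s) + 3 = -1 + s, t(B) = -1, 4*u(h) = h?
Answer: 841/3969 ≈ 0.21189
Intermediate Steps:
u(h) = h/4
W(o, U) = (-1 + U)/(U + o) (W(o, U) = (U - 1)/(o + U) = (-1 + U)/(U + o))
l(w, s) = -4/7 + s/7 (l(w, s) = -3/7 + (-1 + s)/7 = -3/7 + (-⅐ + s/7) = -4/7 + s/7)
(W(u(-2), 5) + l(-10, 7 - 1*6))² = ((-1 + 5)/(5 + (¼)*(-2)) + (-4/7 + (7 - 1*6)/7))² = (4/(5 - ½) + (-4/7 + (7 - 6)/7))² = (4/(9/2) + (-4/7 + (⅐)*1))² = ((2/9)*4 + (-4/7 + ⅐))² = (8/9 - 3/7)² = (29/63)² = 841/3969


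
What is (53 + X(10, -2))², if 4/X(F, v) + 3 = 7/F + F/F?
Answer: 421201/169 ≈ 2492.3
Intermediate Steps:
X(F, v) = 4/(-2 + 7/F) (X(F, v) = 4/(-3 + (7/F + F/F)) = 4/(-3 + (7/F + 1)) = 4/(-3 + (1 + 7/F)) = 4/(-2 + 7/F))
(53 + X(10, -2))² = (53 - 4*10/(-7 + 2*10))² = (53 - 4*10/(-7 + 20))² = (53 - 4*10/13)² = (53 - 4*10*1/13)² = (53 - 40/13)² = (649/13)² = 421201/169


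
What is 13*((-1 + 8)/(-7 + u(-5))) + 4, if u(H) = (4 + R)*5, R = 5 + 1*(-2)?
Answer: 29/4 ≈ 7.2500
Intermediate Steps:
R = 3 (R = 5 - 2 = 3)
u(H) = 35 (u(H) = (4 + 3)*5 = 7*5 = 35)
13*((-1 + 8)/(-7 + u(-5))) + 4 = 13*((-1 + 8)/(-7 + 35)) + 4 = 13*(7/28) + 4 = 13*(7*(1/28)) + 4 = 13*(¼) + 4 = 13/4 + 4 = 29/4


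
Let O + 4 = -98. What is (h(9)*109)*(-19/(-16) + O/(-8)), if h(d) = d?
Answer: 218763/16 ≈ 13673.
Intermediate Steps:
O = -102 (O = -4 - 98 = -102)
(h(9)*109)*(-19/(-16) + O/(-8)) = (9*109)*(-19/(-16) - 102/(-8)) = 981*(-19*(-1/16) - 102*(-⅛)) = 981*(19/16 + 51/4) = 981*(223/16) = 218763/16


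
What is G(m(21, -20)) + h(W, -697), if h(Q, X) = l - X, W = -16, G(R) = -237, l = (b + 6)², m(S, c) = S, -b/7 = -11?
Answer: 7349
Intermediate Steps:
b = 77 (b = -7*(-11) = 77)
l = 6889 (l = (77 + 6)² = 83² = 6889)
h(Q, X) = 6889 - X
G(m(21, -20)) + h(W, -697) = -237 + (6889 - 1*(-697)) = -237 + (6889 + 697) = -237 + 7586 = 7349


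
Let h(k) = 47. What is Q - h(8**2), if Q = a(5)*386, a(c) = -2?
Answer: -819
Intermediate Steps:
Q = -772 (Q = -2*386 = -772)
Q - h(8**2) = -772 - 1*47 = -772 - 47 = -819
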